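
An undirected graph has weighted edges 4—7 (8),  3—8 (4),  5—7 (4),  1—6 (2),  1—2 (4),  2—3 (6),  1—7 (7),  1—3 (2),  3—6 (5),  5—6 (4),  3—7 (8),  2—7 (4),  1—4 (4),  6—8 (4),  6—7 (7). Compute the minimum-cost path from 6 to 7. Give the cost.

A few of the 6→7 routes:
6→7: 7
6→5→7: 4 + 4 = 8
6→1→3→7: 2 + 2 + 8 = 12
6→1→7: 2 + 7 = 9
6→1→2→7: 2 + 4 + 4 = 10
Shortest: 7.

7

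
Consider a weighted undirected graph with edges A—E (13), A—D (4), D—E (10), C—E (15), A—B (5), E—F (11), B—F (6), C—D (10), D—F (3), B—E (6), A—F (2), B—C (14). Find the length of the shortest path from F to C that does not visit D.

20

Some routes from F to C avoiding D:
F→A→B→C: 2 + 5 + 14 = 21
F→B→C: 6 + 14 = 20
F→E→C: 11 + 15 = 26
Shortest: 20.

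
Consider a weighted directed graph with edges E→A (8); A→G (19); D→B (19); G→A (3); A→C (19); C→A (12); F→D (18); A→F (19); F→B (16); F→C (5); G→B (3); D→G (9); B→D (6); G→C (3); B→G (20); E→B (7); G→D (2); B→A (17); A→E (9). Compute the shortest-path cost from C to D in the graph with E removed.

33

Paths from C to D avoiding E:
C -> A -> G -> D: 12 + 19 + 2 = 33
C -> A -> F -> D: 12 + 19 + 18 = 49
C -> A -> G -> B -> D: 12 + 19 + 3 + 6 = 40
C -> A -> F -> B -> D: 12 + 19 + 16 + 6 = 53
C -> A -> F -> B -> G -> D: 12 + 19 + 16 + 20 + 2 = 69
The minimum is 33.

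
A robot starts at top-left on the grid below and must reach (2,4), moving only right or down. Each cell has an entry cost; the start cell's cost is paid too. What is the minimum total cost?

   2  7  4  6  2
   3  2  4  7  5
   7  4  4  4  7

Take (0,0) → (1,0) → (1,1) → (1,2) → (2,2) → (2,3) → (2,4) for a total of 2 + 3 + 2 + 4 + 4 + 4 + 7 = 26.
For comparison, the top-then-right route costs 33.

26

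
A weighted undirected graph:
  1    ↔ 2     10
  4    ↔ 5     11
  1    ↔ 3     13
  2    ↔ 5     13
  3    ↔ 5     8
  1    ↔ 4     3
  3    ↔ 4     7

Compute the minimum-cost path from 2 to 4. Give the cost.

Comparing a few candidate routes:
2 - 5 - 3 - 4: 13 + 8 + 7 = 28
2 - 1 - 4: 10 + 3 = 13
2 - 5 - 4: 13 + 11 = 24
The minimum is 13.

13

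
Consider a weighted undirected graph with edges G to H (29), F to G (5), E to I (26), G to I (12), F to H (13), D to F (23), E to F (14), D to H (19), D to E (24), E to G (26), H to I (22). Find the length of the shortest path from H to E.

27

Comparing a few candidate routes:
H -> I -> G -> F -> E: 22 + 12 + 5 + 14 = 53
H -> F -> E: 13 + 14 = 27
H -> G -> F -> E: 29 + 5 + 14 = 48
H -> F -> G -> E: 13 + 5 + 26 = 44
H -> D -> E: 19 + 24 = 43
H -> I -> E: 22 + 26 = 48
Best route has total 27.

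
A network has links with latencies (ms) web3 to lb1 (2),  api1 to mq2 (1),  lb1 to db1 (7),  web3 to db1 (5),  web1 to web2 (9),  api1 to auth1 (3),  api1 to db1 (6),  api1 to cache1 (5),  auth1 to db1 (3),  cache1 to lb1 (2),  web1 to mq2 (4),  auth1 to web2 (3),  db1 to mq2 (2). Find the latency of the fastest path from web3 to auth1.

Some routes from web3 to auth1:
web3 - db1 - api1 - auth1: 5 + 6 + 3 = 14
web3 - db1 - mq2 - api1 - auth1: 5 + 2 + 1 + 3 = 11
web3 - lb1 - db1 - auth1: 2 + 7 + 3 = 12
web3 - lb1 - cache1 - api1 - auth1: 2 + 2 + 5 + 3 = 12
web3 - db1 - auth1: 5 + 3 = 8
web3 - lb1 - cache1 - api1 - mq2 - db1 - auth1: 2 + 2 + 5 + 1 + 2 + 3 = 15
The minimum is 8 ms.

8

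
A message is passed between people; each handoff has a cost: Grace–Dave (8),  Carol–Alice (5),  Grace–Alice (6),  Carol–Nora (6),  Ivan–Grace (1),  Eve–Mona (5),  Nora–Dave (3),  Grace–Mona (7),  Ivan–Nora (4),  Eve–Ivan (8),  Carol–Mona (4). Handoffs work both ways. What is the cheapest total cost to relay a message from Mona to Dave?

Some routes from Mona to Dave:
Mona - Grace - Ivan - Nora - Dave: 7 + 1 + 4 + 3 = 15
Mona - Eve - Ivan - Grace - Dave: 5 + 8 + 1 + 8 = 22
Mona - Carol - Nora - Dave: 4 + 6 + 3 = 13
Mona - Eve - Ivan - Nora - Dave: 5 + 8 + 4 + 3 = 20
Mona - Grace - Dave: 7 + 8 = 15
The minimum is 13.

13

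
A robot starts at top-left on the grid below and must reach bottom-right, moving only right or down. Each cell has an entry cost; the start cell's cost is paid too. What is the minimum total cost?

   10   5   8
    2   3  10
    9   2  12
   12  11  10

Cheapest: [0,0]→[1,0]→[1,1]→[2,1]→[3,1]→[3,2]
  10 + 2 + 3 + 2 + 11 + 10 = 38

38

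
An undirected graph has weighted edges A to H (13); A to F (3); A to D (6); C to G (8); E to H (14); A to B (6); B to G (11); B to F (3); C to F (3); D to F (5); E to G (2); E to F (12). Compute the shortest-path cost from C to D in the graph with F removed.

31

Paths from C to D avoiding F:
C-G-B-A-D: 8 + 11 + 6 + 6 = 31
C-G-E-H-A-D: 8 + 2 + 14 + 13 + 6 = 43
Shortest: 31.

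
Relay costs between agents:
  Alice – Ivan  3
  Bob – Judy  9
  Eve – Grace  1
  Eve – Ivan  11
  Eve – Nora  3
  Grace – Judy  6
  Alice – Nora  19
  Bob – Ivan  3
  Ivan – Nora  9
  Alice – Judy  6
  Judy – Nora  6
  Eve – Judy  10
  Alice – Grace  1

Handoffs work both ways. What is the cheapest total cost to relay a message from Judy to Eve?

7

Some routes from Judy to Eve:
Judy→Grace→Eve: 6 + 1 = 7
Judy→Alice→Grace→Eve: 6 + 1 + 1 = 8
Judy→Nora→Eve: 6 + 3 = 9
Judy→Eve: 10
Judy→Bob→Ivan→Alice→Grace→Eve: 9 + 3 + 3 + 1 + 1 = 17
Shortest: 7.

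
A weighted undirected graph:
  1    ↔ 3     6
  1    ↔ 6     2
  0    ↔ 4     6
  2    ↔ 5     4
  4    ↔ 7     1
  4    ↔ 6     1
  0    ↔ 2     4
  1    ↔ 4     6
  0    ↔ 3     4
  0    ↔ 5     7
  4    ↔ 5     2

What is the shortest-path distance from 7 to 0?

7

Routes from 7 to 0:
7-4-5-0: 1 + 2 + 7 = 10
7-4-5-2-0: 1 + 2 + 4 + 4 = 11
7-4-0: 1 + 6 = 7
7-4-1-3-0: 1 + 6 + 6 + 4 = 17
7-4-6-1-3-0: 1 + 1 + 2 + 6 + 4 = 14
Shortest: 7.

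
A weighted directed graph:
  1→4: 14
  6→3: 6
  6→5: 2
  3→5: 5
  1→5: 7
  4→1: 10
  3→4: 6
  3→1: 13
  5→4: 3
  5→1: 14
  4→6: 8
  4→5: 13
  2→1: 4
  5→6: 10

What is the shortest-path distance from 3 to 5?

5

Checking several routes:
3→4→6→5: 6 + 8 + 2 = 16
3→1→5: 13 + 7 = 20
3→4→1→5: 6 + 10 + 7 = 23
3→5: 5
3→4→5: 6 + 13 = 19
Shortest: 5.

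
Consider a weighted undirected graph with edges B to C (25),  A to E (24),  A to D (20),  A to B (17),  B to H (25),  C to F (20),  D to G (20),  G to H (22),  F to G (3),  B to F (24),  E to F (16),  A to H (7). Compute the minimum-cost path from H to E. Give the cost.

31

Comparing a few candidate routes:
H→G→F→E: 22 + 3 + 16 = 41
H→A→B→F→E: 7 + 17 + 24 + 16 = 64
H→A→E: 7 + 24 = 31
The minimum is 31.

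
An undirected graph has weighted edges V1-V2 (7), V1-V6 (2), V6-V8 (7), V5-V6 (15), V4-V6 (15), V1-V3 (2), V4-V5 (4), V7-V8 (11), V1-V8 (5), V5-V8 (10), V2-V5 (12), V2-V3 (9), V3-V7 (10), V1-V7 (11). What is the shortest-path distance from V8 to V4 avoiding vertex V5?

22

Routes from V8 to V4 avoiding V5:
V8→V7→V3→V2→V1→V6→V4: 11 + 10 + 9 + 7 + 2 + 15 = 54
V8→V7→V3→V1→V6→V4: 11 + 10 + 2 + 2 + 15 = 40
V8→V7→V1→V6→V4: 11 + 11 + 2 + 15 = 39
V8→V1→V6→V4: 5 + 2 + 15 = 22
V8→V6→V4: 7 + 15 = 22
The minimum is 22.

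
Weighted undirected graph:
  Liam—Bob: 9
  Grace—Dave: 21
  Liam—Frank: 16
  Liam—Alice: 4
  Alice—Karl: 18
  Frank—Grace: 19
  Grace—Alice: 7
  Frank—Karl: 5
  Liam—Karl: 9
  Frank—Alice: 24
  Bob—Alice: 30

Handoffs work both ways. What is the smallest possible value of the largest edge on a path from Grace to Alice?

7

A few of the Grace→Alice routes:
Grace -> Frank -> Liam -> Karl -> Alice: max(19, 16, 9, 18) = 19
Grace -> Frank -> Liam -> Alice: max(19, 16, 4) = 19
Grace -> Alice: max(7) = 7
Smallest bottleneck: 7.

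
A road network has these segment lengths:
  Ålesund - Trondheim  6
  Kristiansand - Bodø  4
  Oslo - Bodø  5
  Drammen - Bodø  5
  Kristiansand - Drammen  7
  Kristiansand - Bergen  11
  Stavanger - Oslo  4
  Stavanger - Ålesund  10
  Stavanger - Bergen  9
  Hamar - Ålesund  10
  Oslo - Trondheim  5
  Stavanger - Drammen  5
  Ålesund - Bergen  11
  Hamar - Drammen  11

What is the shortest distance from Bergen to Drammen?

14

Checking several routes:
Bergen-Kristiansand-Drammen: 11 + 7 = 18
Bergen-Kristiansand-Bodø-Drammen: 11 + 4 + 5 = 20
Bergen-Stavanger-Drammen: 9 + 5 = 14
Best route has total 14.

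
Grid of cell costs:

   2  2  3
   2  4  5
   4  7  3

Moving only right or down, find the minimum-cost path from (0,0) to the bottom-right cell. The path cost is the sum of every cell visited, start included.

Cheapest: r0c0 → r0c1 → r0c2 → r1c2 → r2c2
  2 + 2 + 3 + 5 + 3 = 15

15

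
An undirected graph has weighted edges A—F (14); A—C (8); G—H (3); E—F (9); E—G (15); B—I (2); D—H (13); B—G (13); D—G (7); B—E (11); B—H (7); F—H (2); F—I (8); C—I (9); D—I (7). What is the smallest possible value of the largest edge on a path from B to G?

Some routes from B to G:
B-H-F-I-D-G: max(7, 2, 8, 7, 7) = 8
B-E-F-H-G: max(11, 9, 2, 3) = 11
B-I-D-G: max(2, 7, 7) = 7
B-I-F-H-G: max(2, 8, 2, 3) = 8
B-H-G: max(7, 3) = 7
Best route has worst link 7.

7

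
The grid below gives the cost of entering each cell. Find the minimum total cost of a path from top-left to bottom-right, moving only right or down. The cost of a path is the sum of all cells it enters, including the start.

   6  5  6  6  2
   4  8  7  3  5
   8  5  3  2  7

Take r0c0 -> r0c1 -> r0c2 -> r0c3 -> r1c3 -> r2c3 -> r2c4 for a total of 6 + 5 + 6 + 6 + 3 + 2 + 7 = 35.
(Top row then right column would cost 37.)

35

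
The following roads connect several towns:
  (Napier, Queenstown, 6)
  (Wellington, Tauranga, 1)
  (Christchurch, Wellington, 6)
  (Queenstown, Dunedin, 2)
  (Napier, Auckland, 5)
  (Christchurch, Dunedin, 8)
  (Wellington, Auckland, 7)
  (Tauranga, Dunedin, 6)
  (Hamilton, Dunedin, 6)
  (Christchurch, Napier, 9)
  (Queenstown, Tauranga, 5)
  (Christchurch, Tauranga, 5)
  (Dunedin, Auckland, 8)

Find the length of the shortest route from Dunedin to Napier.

8

Some routes from Dunedin to Napier:
Dunedin→Auckland→Napier: 8 + 5 = 13
Dunedin→Queenstown→Napier: 2 + 6 = 8
Dunedin→Tauranga→Queenstown→Napier: 6 + 5 + 6 = 17
The minimum is 8.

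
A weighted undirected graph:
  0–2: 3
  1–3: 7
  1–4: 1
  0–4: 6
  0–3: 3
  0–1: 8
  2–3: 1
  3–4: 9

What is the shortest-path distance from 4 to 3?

Some routes from 4 to 3:
4-0-3: 6 + 3 = 9
4-1-3: 1 + 7 = 8
4-3: 9
Best route has total 8.

8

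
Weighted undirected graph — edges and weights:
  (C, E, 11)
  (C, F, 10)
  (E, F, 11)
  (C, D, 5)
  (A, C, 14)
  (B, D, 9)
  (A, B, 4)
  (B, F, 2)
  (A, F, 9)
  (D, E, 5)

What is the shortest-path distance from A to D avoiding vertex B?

19

Checking several routes:
A → C → E → D: 14 + 11 + 5 = 30
A → C → D: 14 + 5 = 19
A → F → C → D: 9 + 10 + 5 = 24
A → F → C → E → D: 9 + 10 + 11 + 5 = 35
A → F → E → D: 9 + 11 + 5 = 25
Best route has total 19.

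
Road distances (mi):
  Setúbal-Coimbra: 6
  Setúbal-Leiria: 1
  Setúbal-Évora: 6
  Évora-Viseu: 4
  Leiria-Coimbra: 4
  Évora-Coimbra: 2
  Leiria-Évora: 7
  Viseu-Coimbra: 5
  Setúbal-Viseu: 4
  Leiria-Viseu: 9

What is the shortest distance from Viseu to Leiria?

5

Checking several routes:
Viseu → Coimbra → Leiria: 5 + 4 = 9
Viseu → Setúbal → Leiria: 4 + 1 = 5
Viseu → Évora → Coimbra → Leiria: 4 + 2 + 4 = 10
Viseu → Leiria: 9
Viseu → Évora → Leiria: 4 + 7 = 11
Viseu → Évora → Setúbal → Leiria: 4 + 6 + 1 = 11
Shortest: 5 mi.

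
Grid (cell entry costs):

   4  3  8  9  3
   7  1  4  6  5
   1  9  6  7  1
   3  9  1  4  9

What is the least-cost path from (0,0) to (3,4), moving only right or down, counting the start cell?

Best path: (0,0) (0,1) (1,1) (1,2) (2,2) (3,2) (3,3) (3,4)
Cost: 4 + 3 + 1 + 4 + 6 + 1 + 4 + 9 = 32
(Top row then right column would cost 42.)

32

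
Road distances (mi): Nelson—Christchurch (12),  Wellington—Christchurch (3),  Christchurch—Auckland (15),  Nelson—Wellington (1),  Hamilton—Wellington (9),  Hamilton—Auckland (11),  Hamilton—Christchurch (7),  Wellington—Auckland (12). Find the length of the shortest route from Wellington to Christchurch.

3

Checking several routes:
Wellington-Hamilton-Christchurch: 9 + 7 = 16
Wellington-Christchurch: 3
Wellington-Nelson-Christchurch: 1 + 12 = 13
The minimum is 3 mi.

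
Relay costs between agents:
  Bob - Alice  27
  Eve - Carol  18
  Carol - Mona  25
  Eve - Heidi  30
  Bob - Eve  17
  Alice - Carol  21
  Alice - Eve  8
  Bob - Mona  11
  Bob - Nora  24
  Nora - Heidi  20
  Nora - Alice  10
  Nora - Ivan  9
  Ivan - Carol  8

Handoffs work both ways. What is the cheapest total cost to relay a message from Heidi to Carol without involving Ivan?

48

Some routes from Heidi to Carol avoiding Ivan:
Heidi - Nora - Bob - Eve - Carol: 20 + 24 + 17 + 18 = 79
Heidi - Eve - Alice - Carol: 30 + 8 + 21 = 59
Heidi - Nora - Alice - Eve - Carol: 20 + 10 + 8 + 18 = 56
Heidi - Eve - Carol: 30 + 18 = 48
Heidi - Nora - Alice - Carol: 20 + 10 + 21 = 51
Best route has total 48.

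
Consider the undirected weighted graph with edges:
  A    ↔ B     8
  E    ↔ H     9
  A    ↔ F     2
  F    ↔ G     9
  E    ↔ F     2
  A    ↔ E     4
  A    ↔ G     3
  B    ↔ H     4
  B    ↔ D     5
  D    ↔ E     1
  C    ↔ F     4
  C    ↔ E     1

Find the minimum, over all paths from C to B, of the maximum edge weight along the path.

5

Checking several routes:
C -> F -> E -> A -> B: max(4, 2, 4, 8) = 8
C -> F -> A -> E -> D -> B: max(4, 2, 4, 1, 5) = 5
C -> F -> A -> B: max(4, 2, 8) = 8
C -> E -> D -> B: max(1, 1, 5) = 5
C -> F -> E -> D -> B: max(4, 2, 1, 5) = 5
Best route has worst link 5.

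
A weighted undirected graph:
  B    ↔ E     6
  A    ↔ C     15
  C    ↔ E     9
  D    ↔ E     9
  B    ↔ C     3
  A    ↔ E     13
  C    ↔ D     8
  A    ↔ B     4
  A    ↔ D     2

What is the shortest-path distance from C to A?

7

Some routes from C to A:
C - E - B - A: 9 + 6 + 4 = 19
C - E - D - A: 9 + 9 + 2 = 20
C - B - A: 3 + 4 = 7
C - D - A: 8 + 2 = 10
C - A: 15
C - B - E - D - A: 3 + 6 + 9 + 2 = 20
The minimum is 7.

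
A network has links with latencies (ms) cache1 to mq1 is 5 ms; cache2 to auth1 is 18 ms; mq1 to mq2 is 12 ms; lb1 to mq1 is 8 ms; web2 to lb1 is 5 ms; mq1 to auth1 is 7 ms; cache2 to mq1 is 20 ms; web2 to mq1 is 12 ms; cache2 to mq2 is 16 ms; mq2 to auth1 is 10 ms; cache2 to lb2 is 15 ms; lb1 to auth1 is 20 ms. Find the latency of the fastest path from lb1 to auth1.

A few of the lb1→auth1 routes:
lb1→mq1→auth1: 8 + 7 = 15
lb1→web2→mq1→mq2→auth1: 5 + 12 + 12 + 10 = 39
lb1→mq1→mq2→auth1: 8 + 12 + 10 = 30
lb1→web2→mq1→auth1: 5 + 12 + 7 = 24
lb1→mq1→cache2→auth1: 8 + 20 + 18 = 46
lb1→auth1: 20
Best route has total 15 ms.

15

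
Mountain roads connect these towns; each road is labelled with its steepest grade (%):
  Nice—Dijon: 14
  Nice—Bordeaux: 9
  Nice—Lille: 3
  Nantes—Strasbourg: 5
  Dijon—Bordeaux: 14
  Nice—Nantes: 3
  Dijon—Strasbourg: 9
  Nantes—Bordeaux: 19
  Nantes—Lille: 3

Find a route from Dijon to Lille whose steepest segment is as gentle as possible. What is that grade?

Some routes from Dijon to Lille:
Dijon-Strasbourg-Nantes-Lille: max(9, 5, 3) = 9
Dijon-Nice-Nantes-Lille: max(14, 3, 3) = 14
Dijon-Strasbourg-Nantes-Nice-Lille: max(9, 5, 3, 3) = 9
Smallest bottleneck: 9%.

9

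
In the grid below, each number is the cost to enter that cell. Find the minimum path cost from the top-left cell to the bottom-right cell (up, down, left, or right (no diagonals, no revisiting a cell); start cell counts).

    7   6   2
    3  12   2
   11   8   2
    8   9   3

Path r0c0→r0c1→r0c2→r1c2→r2c2→r3c2: 7 + 6 + 2 + 2 + 2 + 3 = 22.

22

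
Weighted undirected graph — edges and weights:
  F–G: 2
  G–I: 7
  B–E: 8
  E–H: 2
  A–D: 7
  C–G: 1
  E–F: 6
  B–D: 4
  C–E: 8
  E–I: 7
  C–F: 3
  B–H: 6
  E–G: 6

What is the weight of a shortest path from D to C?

Some routes from D to C:
D - B - H - E - G - C: 4 + 6 + 2 + 6 + 1 = 19
D - B - H - E - F - C: 4 + 6 + 2 + 6 + 3 = 21
D - B - H - E - C: 4 + 6 + 2 + 8 = 20
D - B - E - C: 4 + 8 + 8 = 20
D - B - H - E - F - G - C: 4 + 6 + 2 + 6 + 2 + 1 = 21
D - B - E - G - C: 4 + 8 + 6 + 1 = 19
The minimum is 19.

19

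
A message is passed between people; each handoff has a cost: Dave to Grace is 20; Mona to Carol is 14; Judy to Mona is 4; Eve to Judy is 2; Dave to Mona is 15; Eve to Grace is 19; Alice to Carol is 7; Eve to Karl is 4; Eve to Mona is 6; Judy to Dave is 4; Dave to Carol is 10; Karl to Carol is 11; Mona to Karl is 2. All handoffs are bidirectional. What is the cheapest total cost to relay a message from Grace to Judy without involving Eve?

Comparing a few candidate routes:
Grace-Dave-Carol-Karl-Mona-Judy: 20 + 10 + 11 + 2 + 4 = 47
Grace-Dave-Mona-Judy: 20 + 15 + 4 = 39
Grace-Dave-Judy: 20 + 4 = 24
Shortest: 24.

24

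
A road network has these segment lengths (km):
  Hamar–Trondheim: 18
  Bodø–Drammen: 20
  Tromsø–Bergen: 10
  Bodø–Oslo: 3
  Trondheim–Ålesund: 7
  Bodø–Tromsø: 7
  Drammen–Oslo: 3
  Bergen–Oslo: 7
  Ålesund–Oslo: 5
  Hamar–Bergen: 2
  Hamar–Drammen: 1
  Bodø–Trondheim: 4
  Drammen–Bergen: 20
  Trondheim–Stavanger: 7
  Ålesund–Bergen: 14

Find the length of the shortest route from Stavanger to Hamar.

18

A few of the Stavanger→Hamar routes:
Stavanger -> Trondheim -> Bodø -> Oslo -> Bergen -> Hamar: 7 + 4 + 3 + 7 + 2 = 23
Stavanger -> Trondheim -> Bodø -> Oslo -> Drammen -> Hamar: 7 + 4 + 3 + 3 + 1 = 18
Stavanger -> Trondheim -> Ålesund -> Oslo -> Drammen -> Hamar: 7 + 7 + 5 + 3 + 1 = 23
The minimum is 18 km.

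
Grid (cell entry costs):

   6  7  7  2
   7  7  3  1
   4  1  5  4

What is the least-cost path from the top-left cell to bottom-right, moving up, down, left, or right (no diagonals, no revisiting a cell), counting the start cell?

27

Best path: r0c0→r0c1→r0c2→r0c3→r1c3→r2c3
Cost: 6 + 7 + 7 + 2 + 1 + 4 = 27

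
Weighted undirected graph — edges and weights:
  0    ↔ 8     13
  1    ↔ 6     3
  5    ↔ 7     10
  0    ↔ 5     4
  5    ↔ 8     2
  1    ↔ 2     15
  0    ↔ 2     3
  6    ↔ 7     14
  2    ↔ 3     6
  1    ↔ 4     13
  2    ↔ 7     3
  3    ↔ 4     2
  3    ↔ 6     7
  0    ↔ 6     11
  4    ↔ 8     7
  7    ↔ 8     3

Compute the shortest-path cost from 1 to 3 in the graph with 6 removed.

A few of the 1→3 routes:
1-4-3: 13 + 2 = 15
1-2-7-8-4-3: 15 + 3 + 3 + 7 + 2 = 30
1-4-8-7-2-3: 13 + 7 + 3 + 3 + 6 = 32
1-2-3: 15 + 6 = 21
Shortest: 15.

15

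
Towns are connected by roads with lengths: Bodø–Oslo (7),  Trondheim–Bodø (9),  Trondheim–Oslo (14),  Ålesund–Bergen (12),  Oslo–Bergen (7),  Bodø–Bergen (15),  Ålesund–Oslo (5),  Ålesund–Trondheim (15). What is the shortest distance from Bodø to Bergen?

Comparing a few candidate routes:
Bodø → Oslo → Bergen: 7 + 7 = 14
Bodø → Trondheim → Ålesund → Bergen: 9 + 15 + 12 = 36
Bodø → Bergen: 15
Bodø → Trondheim → Oslo → Bergen: 9 + 14 + 7 = 30
Bodø → Oslo → Ålesund → Bergen: 7 + 5 + 12 = 24
The minimum is 14.

14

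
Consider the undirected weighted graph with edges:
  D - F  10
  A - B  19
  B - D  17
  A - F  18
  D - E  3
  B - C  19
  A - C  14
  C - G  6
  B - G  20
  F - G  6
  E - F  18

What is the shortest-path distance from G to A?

20

Comparing a few candidate routes:
G-B-A: 20 + 19 = 39
G-C-A: 6 + 14 = 20
G-F-A: 6 + 18 = 24
The minimum is 20.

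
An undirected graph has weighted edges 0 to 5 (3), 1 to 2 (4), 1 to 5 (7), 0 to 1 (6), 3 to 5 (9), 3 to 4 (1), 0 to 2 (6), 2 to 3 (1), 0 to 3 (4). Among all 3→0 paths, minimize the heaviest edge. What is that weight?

Comparing a few candidate routes:
3 -> 2 -> 1 -> 0: max(1, 4, 6) = 6
3 -> 0: max(4) = 4
3 -> 2 -> 0: max(1, 6) = 6
3 -> 2 -> 1 -> 5 -> 0: max(1, 4, 7, 3) = 7
Best route has worst link 4.

4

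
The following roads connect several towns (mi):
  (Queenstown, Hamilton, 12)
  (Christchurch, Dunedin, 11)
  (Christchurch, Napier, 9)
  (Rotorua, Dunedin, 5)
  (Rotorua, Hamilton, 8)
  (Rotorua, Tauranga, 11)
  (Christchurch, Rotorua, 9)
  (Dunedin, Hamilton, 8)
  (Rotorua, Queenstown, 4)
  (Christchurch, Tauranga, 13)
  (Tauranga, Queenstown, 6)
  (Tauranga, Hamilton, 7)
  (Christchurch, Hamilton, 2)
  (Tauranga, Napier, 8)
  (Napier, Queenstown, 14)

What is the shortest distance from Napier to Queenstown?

14

Comparing a few candidate routes:
Napier -> Christchurch -> Rotorua -> Queenstown: 9 + 9 + 4 = 22
Napier -> Queenstown: 14
Napier -> Christchurch -> Hamilton -> Rotorua -> Queenstown: 9 + 2 + 8 + 4 = 23
Napier -> Tauranga -> Queenstown: 8 + 6 = 14
The minimum is 14 mi.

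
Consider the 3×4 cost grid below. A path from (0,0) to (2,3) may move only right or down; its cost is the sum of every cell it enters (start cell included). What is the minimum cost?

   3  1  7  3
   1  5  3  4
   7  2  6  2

Cheapest: [0,0]→[0,1]→[1,1]→[1,2]→[1,3]→[2,3]
  3 + 1 + 5 + 3 + 4 + 2 = 18
For comparison, the top-then-right route costs 20.

18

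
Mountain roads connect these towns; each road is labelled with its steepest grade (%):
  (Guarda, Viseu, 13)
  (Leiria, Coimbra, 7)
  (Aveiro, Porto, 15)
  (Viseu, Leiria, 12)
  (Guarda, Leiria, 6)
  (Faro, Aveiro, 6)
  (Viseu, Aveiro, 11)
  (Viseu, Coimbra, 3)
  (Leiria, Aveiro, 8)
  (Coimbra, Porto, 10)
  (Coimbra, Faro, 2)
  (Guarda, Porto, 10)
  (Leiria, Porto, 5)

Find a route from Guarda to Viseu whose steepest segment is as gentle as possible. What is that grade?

7

A few of the Guarda→Viseu routes:
Guarda - Leiria - Aveiro - Faro - Coimbra - Viseu: max(6, 8, 6, 2, 3) = 8
Guarda - Leiria - Coimbra - Viseu: max(6, 7, 3) = 7
Guarda - Porto - Coimbra - Viseu: max(10, 10, 3) = 10
Guarda - Leiria - Porto - Coimbra - Viseu: max(6, 5, 10, 3) = 10
The minimum achievable maximum is 7%.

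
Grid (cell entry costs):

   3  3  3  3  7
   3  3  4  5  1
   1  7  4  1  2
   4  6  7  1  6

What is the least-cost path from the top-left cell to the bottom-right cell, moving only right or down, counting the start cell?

25

One optimal route is (0,0) (0,1) (0,2) (0,3) (1,3) (2,3) (3,3) (3,4).
Its cost is 3 + 3 + 3 + 3 + 5 + 1 + 1 + 6 = 25.
(Top row then right column would cost 28.)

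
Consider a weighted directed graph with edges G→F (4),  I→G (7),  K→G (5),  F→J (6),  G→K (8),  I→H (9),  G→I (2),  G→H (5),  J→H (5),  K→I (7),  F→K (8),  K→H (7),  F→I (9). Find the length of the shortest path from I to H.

9

Candidate routes:
I → G → F → K → H: 7 + 4 + 8 + 7 = 26
I → G → H: 7 + 5 = 12
I → G → F → J → H: 7 + 4 + 6 + 5 = 22
I → H: 9
I → G → K → H: 7 + 8 + 7 = 22
The minimum is 9.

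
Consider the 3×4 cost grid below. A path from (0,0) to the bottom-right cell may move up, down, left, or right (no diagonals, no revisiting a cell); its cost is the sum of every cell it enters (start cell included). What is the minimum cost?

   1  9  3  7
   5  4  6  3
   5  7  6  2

Take (0,0) -> (1,0) -> (1,1) -> (1,2) -> (1,3) -> (2,3) for a total of 1 + 5 + 4 + 6 + 3 + 2 = 21.

21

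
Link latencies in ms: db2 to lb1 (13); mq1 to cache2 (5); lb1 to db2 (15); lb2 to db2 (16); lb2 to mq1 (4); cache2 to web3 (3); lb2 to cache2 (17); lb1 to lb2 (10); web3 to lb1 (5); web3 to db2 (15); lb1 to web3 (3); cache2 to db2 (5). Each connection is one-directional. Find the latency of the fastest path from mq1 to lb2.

23

Paths from mq1 to lb2:
mq1-cache2-web3-lb1-lb2: 5 + 3 + 5 + 10 = 23
mq1-cache2-web3-db2-lb1-lb2: 5 + 3 + 15 + 13 + 10 = 46
mq1-cache2-db2-lb1-lb2: 5 + 5 + 13 + 10 = 33
Shortest: 23 ms.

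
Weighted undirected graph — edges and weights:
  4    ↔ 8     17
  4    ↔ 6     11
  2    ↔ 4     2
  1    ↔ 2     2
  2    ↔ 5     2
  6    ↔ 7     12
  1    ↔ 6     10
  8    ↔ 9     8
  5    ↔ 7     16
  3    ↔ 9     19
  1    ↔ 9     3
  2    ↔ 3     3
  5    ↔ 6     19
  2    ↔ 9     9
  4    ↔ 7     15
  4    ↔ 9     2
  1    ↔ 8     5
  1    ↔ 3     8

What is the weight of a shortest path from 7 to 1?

19

Some routes from 7 to 1:
7-4-2-1: 15 + 2 + 2 = 19
7-6-1: 12 + 10 = 22
7-5-2-4-9-1: 16 + 2 + 2 + 2 + 3 = 25
7-5-2-1: 16 + 2 + 2 = 20
7-4-9-1: 15 + 2 + 3 = 20
Best route has total 19.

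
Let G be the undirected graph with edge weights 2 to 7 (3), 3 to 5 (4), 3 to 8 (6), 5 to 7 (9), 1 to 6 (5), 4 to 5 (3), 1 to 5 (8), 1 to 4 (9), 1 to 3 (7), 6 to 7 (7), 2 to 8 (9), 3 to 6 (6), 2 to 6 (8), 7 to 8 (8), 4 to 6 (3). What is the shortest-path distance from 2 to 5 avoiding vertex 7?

14

Comparing a few candidate routes:
2 - 8 - 3 - 5: 9 + 6 + 4 = 19
2 - 6 - 1 - 5: 8 + 5 + 8 = 21
2 - 6 - 4 - 5: 8 + 3 + 3 = 14
2 - 6 - 1 - 4 - 5: 8 + 5 + 9 + 3 = 25
2 - 6 - 3 - 5: 8 + 6 + 4 = 18
2 - 6 - 1 - 3 - 5: 8 + 5 + 7 + 4 = 24
Shortest: 14.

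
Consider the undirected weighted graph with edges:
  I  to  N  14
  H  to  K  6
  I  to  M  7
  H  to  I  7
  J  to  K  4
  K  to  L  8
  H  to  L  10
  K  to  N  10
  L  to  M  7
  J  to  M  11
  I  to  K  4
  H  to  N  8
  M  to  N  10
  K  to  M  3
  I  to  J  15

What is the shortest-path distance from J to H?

10

Comparing a few candidate routes:
J - K - I - H: 4 + 4 + 7 = 15
J - M - K - H: 11 + 3 + 6 = 20
J - K - H: 4 + 6 = 10
J - K - M - I - H: 4 + 3 + 7 + 7 = 21
Shortest: 10.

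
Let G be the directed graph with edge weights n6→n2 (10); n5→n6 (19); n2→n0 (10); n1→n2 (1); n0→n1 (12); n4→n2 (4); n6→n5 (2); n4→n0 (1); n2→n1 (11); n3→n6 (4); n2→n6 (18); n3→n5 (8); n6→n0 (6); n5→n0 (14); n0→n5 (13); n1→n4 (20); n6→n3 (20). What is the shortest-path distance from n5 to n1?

26

Paths from n5 to n1:
n5 → n6 → n2 → n0 → n1: 19 + 10 + 10 + 12 = 51
n5 → n6 → n0 → n1: 19 + 6 + 12 = 37
n5 → n0 → n1: 14 + 12 = 26
n5 → n6 → n2 → n1: 19 + 10 + 11 = 40
Shortest: 26.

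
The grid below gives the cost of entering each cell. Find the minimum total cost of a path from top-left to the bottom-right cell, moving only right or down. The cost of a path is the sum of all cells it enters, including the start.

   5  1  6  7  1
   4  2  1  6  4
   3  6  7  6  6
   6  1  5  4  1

Take [0,0] [0,1] [1,1] [2,1] [3,1] [3,2] [3,3] [3,4] for a total of 5 + 1 + 2 + 6 + 1 + 5 + 4 + 1 = 25.

25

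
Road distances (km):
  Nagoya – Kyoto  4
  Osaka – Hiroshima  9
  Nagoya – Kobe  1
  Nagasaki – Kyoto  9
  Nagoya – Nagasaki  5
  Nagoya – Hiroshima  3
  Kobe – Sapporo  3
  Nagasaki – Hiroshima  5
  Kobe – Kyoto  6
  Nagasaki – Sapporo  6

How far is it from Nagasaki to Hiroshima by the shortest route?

A few of the Nagasaki→Hiroshima routes:
Nagasaki → Hiroshima: 5
Nagasaki → Kyoto → Nagoya → Hiroshima: 9 + 4 + 3 = 16
Nagasaki → Kyoto → Kobe → Nagoya → Hiroshima: 9 + 6 + 1 + 3 = 19
Nagasaki → Nagoya → Hiroshima: 5 + 3 = 8
Nagasaki → Sapporo → Kobe → Nagoya → Hiroshima: 6 + 3 + 1 + 3 = 13
Shortest: 5 km.

5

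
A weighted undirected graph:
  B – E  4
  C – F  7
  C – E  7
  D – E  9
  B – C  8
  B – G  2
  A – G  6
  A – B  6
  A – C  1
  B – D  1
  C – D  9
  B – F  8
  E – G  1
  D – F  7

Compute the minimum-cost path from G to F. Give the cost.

10

Comparing a few candidate routes:
G -> B -> D -> F: 2 + 1 + 7 = 10
G -> B -> F: 2 + 8 = 10
G -> E -> B -> D -> F: 1 + 4 + 1 + 7 = 13
Shortest: 10.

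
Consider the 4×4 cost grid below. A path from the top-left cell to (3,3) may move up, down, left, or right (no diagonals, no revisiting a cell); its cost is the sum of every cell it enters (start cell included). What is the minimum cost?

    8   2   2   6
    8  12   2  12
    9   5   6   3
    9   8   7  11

34

Path [0,0] → [0,1] → [0,2] → [1,2] → [2,2] → [2,3] → [3,3]: 8 + 2 + 2 + 2 + 6 + 3 + 11 = 34.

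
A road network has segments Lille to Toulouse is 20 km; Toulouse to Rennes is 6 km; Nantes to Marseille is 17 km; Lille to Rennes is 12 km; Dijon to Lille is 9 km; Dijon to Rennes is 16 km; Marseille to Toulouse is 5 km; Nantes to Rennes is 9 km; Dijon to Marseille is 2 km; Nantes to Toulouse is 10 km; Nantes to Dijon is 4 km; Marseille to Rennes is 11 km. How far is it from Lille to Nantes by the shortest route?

A few of the Lille→Nantes routes:
Lille -> Dijon -> Marseille -> Toulouse -> Nantes: 9 + 2 + 5 + 10 = 26
Lille -> Dijon -> Nantes: 9 + 4 = 13
Lille -> Rennes -> Nantes: 12 + 9 = 21
The minimum is 13 km.

13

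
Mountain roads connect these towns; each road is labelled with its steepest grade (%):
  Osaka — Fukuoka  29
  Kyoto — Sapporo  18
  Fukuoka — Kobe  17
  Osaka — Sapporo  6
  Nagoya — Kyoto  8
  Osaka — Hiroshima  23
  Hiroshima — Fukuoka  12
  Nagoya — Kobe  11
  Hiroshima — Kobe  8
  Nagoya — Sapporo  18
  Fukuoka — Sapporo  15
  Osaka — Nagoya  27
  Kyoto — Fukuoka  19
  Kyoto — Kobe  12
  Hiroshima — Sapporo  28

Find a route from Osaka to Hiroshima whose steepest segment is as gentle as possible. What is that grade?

15

Some routes from Osaka to Hiroshima:
Osaka-Sapporo-Nagoya-Kyoto-Kobe-Fukuoka-Hiroshima: max(6, 18, 8, 12, 17, 12) = 18
Osaka-Sapporo-Fukuoka-Hiroshima: max(6, 15, 12) = 15
Osaka-Sapporo-Nagoya-Kyoto-Kobe-Hiroshima: max(6, 18, 8, 12, 8) = 18
Osaka-Sapporo-Fukuoka-Kobe-Hiroshima: max(6, 15, 17, 8) = 17
Smallest bottleneck: 15%.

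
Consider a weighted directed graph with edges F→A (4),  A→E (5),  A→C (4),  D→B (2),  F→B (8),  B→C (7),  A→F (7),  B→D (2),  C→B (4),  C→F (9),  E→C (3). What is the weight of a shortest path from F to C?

Candidate routes:
F→A→E→C: 4 + 5 + 3 = 12
F→B→C: 8 + 7 = 15
F→A→C: 4 + 4 = 8
The minimum is 8.

8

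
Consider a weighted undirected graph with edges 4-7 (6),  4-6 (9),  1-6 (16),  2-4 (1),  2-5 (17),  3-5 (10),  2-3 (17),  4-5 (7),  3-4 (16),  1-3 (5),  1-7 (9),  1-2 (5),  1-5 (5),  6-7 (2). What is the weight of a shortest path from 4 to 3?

11

Comparing a few candidate routes:
4 - 3: 16
4 - 5 - 3: 7 + 10 = 17
4 - 2 - 1 - 3: 1 + 5 + 5 = 11
The minimum is 11.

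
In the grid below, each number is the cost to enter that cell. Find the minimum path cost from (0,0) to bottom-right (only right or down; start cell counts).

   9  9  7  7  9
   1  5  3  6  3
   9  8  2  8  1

28

One optimal route is [0,0] -> [1,0] -> [1,1] -> [1,2] -> [1,3] -> [1,4] -> [2,4].
Its cost is 9 + 1 + 5 + 3 + 6 + 3 + 1 = 28.
For comparison, the top-then-right route costs 45.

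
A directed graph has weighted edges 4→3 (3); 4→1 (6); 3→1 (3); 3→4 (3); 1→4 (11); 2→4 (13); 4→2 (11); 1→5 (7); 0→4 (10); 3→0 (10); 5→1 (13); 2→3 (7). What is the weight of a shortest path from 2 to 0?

17

Routes from 2 to 0:
2→3→0: 7 + 10 = 17
2→4→3→0: 13 + 3 + 10 = 26
The minimum is 17.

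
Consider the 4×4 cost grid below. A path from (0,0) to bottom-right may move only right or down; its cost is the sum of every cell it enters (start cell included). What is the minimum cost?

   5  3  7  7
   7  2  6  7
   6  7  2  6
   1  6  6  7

31

Cheapest: [0,0] -> [0,1] -> [1,1] -> [1,2] -> [2,2] -> [2,3] -> [3,3]
  5 + 3 + 2 + 6 + 2 + 6 + 7 = 31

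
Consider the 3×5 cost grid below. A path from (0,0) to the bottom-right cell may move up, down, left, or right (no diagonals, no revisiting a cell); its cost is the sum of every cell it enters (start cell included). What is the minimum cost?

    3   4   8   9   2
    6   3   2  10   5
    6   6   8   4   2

Path [0,0] -> [0,1] -> [1,1] -> [1,2] -> [2,2] -> [2,3] -> [2,4]: 3 + 4 + 3 + 2 + 8 + 4 + 2 = 26.

26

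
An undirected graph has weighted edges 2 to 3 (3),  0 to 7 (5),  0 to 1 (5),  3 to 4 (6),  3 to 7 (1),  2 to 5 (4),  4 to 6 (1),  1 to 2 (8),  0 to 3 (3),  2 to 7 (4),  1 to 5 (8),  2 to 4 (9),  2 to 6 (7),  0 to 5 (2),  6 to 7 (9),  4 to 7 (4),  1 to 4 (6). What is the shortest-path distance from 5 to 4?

10

Checking several routes:
5 - 0 - 3 - 4: 2 + 3 + 6 = 11
5 - 0 - 7 - 4: 2 + 5 + 4 = 11
5 - 0 - 3 - 7 - 4: 2 + 3 + 1 + 4 = 10
5 - 2 - 6 - 4: 4 + 7 + 1 = 12
5 - 2 - 7 - 4: 4 + 4 + 4 = 12
Best route has total 10.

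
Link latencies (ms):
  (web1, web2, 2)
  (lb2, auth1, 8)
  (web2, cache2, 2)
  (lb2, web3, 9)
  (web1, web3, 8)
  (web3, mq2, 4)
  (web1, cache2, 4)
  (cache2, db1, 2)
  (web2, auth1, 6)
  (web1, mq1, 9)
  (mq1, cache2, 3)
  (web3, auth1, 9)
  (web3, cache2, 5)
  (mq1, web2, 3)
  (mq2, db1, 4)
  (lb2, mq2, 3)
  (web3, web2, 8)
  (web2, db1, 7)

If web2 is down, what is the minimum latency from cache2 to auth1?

Comparing a few candidate routes:
cache2 → web3 → auth1: 5 + 9 = 14
cache2 → db1 → mq2 → lb2 → auth1: 2 + 4 + 3 + 8 = 17
cache2 → db1 → mq2 → web3 → auth1: 2 + 4 + 4 + 9 = 19
cache2 → web3 → mq2 → lb2 → auth1: 5 + 4 + 3 + 8 = 20
cache2 → web1 → web3 → auth1: 4 + 8 + 9 = 21
The minimum is 14 ms.

14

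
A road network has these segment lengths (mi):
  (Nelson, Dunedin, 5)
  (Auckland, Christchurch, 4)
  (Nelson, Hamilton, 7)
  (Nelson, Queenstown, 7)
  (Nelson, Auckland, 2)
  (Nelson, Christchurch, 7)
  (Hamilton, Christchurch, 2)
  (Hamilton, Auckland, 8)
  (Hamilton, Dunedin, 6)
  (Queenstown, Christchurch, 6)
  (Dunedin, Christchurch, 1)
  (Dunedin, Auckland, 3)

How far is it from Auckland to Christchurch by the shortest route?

4

Comparing a few candidate routes:
Auckland→Christchurch: 4
Auckland→Nelson→Dunedin→Christchurch: 2 + 5 + 1 = 8
Auckland→Dunedin→Christchurch: 3 + 1 = 4
The minimum is 4 mi.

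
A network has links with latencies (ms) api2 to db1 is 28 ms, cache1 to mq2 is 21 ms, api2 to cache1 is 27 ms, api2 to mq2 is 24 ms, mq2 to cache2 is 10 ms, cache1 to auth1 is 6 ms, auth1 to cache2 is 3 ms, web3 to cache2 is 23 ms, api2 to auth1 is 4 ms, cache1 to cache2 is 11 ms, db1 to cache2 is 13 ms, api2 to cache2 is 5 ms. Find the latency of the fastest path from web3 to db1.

36

Comparing a few candidate routes:
web3 - cache2 - api2 - db1: 23 + 5 + 28 = 56
web3 - cache2 - auth1 - api2 - db1: 23 + 3 + 4 + 28 = 58
web3 - cache2 - db1: 23 + 13 = 36
Best route has total 36 ms.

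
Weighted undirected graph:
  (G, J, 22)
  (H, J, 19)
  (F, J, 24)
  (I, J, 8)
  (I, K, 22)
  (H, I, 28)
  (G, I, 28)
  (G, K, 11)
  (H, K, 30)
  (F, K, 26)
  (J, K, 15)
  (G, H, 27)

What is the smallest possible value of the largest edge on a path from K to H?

19

A few of the K→H routes:
K - G - J - H: max(11, 22, 19) = 22
K - I - J - H: max(22, 8, 19) = 22
K - J - H: max(15, 19) = 19
The minimum achievable maximum is 19.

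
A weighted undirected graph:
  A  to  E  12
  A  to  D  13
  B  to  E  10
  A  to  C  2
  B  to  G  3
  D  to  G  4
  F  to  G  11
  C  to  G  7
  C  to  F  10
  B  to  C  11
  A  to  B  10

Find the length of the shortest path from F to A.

Comparing a few candidate routes:
F → C → A: 10 + 2 = 12
F → G → B → C → A: 11 + 3 + 11 + 2 = 27
F → G → B → A: 11 + 3 + 10 = 24
F → C → G → B → A: 10 + 7 + 3 + 10 = 30
F → G → C → A: 11 + 7 + 2 = 20
F → G → D → A: 11 + 4 + 13 = 28
Best route has total 12.

12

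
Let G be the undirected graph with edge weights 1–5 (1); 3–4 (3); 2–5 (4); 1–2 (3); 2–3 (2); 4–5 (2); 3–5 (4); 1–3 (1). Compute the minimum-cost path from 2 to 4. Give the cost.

5

Checking several routes:
2 - 3 - 4: 2 + 3 = 5
2 - 3 - 1 - 5 - 4: 2 + 1 + 1 + 2 = 6
2 - 5 - 4: 4 + 2 = 6
Shortest: 5.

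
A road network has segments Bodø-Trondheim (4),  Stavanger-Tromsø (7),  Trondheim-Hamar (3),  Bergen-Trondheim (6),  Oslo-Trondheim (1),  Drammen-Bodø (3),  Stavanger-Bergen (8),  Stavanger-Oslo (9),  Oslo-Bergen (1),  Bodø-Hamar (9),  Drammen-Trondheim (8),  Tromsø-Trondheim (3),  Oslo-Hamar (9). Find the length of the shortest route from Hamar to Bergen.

5

Comparing a few candidate routes:
Hamar -> Oslo -> Trondheim -> Bergen: 9 + 1 + 6 = 16
Hamar -> Oslo -> Bergen: 9 + 1 = 10
Hamar -> Trondheim -> Oslo -> Bergen: 3 + 1 + 1 = 5
Hamar -> Bodø -> Trondheim -> Bergen: 9 + 4 + 6 = 19
Hamar -> Bodø -> Trondheim -> Oslo -> Bergen: 9 + 4 + 1 + 1 = 15
Hamar -> Trondheim -> Bergen: 3 + 6 = 9
Shortest: 5.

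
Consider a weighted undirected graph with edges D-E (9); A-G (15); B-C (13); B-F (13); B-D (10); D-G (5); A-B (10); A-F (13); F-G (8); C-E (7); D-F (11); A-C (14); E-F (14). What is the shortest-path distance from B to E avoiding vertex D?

Checking several routes:
B→A→F→E: 10 + 13 + 14 = 37
B→F→A→C→E: 13 + 13 + 14 + 7 = 47
B→C→E: 13 + 7 = 20
B→A→G→F→E: 10 + 15 + 8 + 14 = 47
B→F→E: 13 + 14 = 27
B→A→C→E: 10 + 14 + 7 = 31
Shortest: 20.

20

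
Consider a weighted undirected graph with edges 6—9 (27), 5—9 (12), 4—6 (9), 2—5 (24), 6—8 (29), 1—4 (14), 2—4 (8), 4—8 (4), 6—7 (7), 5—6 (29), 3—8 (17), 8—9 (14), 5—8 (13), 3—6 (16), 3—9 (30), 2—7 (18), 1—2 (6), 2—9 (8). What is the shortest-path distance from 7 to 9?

26

Comparing a few candidate routes:
7 → 2 → 4 → 8 → 9: 18 + 8 + 4 + 14 = 44
7 → 6 → 4 → 2 → 9: 7 + 9 + 8 + 8 = 32
7 → 6 → 4 → 1 → 2 → 9: 7 + 9 + 14 + 6 + 8 = 44
7 → 2 → 9: 18 + 8 = 26
7 → 6 → 9: 7 + 27 = 34
7 → 6 → 4 → 8 → 9: 7 + 9 + 4 + 14 = 34
Best route has total 26.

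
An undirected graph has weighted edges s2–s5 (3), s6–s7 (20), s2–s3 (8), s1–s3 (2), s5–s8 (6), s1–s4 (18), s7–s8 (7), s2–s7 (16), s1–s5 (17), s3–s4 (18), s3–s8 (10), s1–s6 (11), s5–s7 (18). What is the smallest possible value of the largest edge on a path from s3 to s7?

Some routes from s3 to s7:
s3→s2→s5→s8→s7: max(8, 3, 6, 7) = 8
s3→s8→s5→s2→s7: max(10, 6, 3, 16) = 16
s3→s8→s7: max(10, 7) = 10
Best route has worst link 8.

8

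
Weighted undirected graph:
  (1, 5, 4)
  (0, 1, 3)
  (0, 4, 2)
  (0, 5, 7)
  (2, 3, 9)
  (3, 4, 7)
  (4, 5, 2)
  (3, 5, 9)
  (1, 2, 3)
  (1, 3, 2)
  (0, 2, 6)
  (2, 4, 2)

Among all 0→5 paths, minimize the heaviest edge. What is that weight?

A few of the 0→5 routes:
0-2-1-5: max(6, 3, 4) = 6
0-1-5: max(3, 4) = 4
0-1-2-4-5: max(3, 3, 2, 2) = 3
0-4-2-1-5: max(2, 2, 3, 4) = 4
0-4-5: max(2, 2) = 2
Best route has worst link 2.

2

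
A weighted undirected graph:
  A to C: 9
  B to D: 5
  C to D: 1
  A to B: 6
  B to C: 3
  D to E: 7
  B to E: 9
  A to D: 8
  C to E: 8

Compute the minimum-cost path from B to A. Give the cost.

A few of the B→A routes:
B - A: 6
B - C - D - A: 3 + 1 + 8 = 12
B - D - A: 5 + 8 = 13
B - E - D - A: 9 + 7 + 8 = 24
B - C - A: 3 + 9 = 12
B - D - C - A: 5 + 1 + 9 = 15
Best route has total 6.

6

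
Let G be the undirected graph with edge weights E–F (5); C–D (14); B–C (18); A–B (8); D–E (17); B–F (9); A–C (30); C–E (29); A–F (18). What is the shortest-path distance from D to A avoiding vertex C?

39

Routes from D to A avoiding C:
D → E → F → B → A: 17 + 5 + 9 + 8 = 39
D → E → F → A: 17 + 5 + 18 = 40
The minimum is 39.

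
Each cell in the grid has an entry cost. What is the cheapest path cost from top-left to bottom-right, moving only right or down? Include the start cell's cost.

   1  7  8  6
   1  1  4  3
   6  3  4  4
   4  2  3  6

17

One optimal route is r0c0 -> r1c0 -> r1c1 -> r2c1 -> r3c1 -> r3c2 -> r3c3.
Its cost is 1 + 1 + 1 + 3 + 2 + 3 + 6 = 17.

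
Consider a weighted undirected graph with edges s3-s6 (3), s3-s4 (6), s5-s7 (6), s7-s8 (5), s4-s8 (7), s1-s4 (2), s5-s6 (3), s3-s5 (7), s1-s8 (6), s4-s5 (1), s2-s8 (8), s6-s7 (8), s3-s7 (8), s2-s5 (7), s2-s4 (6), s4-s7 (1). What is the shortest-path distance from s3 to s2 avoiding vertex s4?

13

Some routes from s3 to s2 avoiding s4:
s3 → s7 → s8 → s2: 8 + 5 + 8 = 21
s3 → s7 → s5 → s2: 8 + 6 + 7 = 21
s3 → s6 → s5 → s2: 3 + 3 + 7 = 13
s3 → s5 → s2: 7 + 7 = 14
The minimum is 13.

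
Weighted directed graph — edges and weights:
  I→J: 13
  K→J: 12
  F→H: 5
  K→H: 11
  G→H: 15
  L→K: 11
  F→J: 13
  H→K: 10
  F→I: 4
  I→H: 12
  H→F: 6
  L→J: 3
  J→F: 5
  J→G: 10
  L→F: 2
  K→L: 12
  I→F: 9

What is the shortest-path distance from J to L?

Paths from J to L:
J-G-H-K-L: 10 + 15 + 10 + 12 = 47
J-F-I-H-K-L: 5 + 4 + 12 + 10 + 12 = 43
J-F-H-K-L: 5 + 5 + 10 + 12 = 32
Shortest: 32.

32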